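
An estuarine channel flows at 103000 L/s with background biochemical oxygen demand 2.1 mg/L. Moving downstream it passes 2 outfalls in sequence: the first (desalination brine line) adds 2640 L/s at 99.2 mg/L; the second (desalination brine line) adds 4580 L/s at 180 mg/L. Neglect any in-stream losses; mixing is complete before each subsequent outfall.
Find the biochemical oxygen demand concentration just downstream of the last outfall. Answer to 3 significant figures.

Below outfall 1: Q → 105600 L/s, C = (103000·2.100 + 2640·99.20)/105600 = 4.527 mg/L.
Below outfall 2: Q → 110200 L/s, C = (105600·4.527 + 4580·180.0)/110200 = 11.82 mg/L.

11.8 mg/L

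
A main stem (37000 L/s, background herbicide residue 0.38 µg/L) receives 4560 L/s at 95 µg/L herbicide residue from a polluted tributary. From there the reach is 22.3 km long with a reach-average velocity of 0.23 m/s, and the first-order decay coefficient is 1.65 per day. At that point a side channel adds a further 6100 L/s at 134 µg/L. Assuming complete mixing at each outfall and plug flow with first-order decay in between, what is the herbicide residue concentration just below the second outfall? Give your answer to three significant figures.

18.6 µg/L

After mixing, C = (37000·0.3800 + 4560·95.00) / 41560 = 447300/41560 = 10.76 µg/L; combined flow 41560 L/s.
Travel time t = 22.3·1000 / 0.23 = 96960 s = 26.93 h.
First-order decay: C = 10.76·exp(−k·t) = 10.76·0.1570 = 1.689 µg/L.
At the second outfall, C = (41560·1.689 + 6100·134.0) / (41560 + 6100) = 18.62 µg/L.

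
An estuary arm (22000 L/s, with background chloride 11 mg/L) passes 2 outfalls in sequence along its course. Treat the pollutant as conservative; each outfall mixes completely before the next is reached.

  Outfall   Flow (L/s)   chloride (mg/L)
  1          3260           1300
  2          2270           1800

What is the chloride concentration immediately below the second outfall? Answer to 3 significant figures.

311 mg/L

Below outfall 1: Q → 25260 L/s, C = (22000·11.00 + 3260·1300)/25260 = 177.4 mg/L.
Below outfall 2: Q → 27530 L/s, C = (25260·177.4 + 2270·1800)/27530 = 311.2 mg/L.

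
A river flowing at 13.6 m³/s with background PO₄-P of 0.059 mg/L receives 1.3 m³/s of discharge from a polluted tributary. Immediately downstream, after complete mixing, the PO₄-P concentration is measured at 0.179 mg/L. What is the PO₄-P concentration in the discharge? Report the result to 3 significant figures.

1.43 mg/L

Mass balance: 13.60·0.05900 + 1.300·Cₑ = 14.90·0.1790
→ Cₑ = (14.90·0.1790 − 13.60·0.05900) / 1.300 = 1.434 mg/L.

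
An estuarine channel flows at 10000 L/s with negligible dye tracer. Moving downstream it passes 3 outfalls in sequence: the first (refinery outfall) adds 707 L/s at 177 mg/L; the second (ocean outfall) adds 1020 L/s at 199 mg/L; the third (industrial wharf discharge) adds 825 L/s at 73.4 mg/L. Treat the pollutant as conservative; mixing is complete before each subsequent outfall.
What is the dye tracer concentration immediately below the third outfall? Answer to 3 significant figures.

After outfall 1: Q = 10000 + 707.0 = 10710 L/s; C = (10000·0 + 707.0·177.0)/10710 = 11.69 mg/L.
After outfall 2: Q = 10710 + 1020 = 11730 L/s; C = (10710·11.69 + 1020·199.0)/11730 = 27.98 mg/L.
After outfall 3: Q = 11730 + 825.0 = 12550 L/s; C = (11730·27.98 + 825.0·73.40)/12550 = 30.97 mg/L.

31.0 mg/L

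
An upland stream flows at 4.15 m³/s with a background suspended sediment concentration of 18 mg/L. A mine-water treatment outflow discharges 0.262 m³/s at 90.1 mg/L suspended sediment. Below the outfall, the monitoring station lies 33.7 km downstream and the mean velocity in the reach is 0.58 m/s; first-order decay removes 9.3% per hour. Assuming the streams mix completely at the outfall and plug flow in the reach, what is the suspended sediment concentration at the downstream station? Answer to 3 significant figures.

4.61 mg/L

After mixing, C = (4.150·18.00 + 0.2620·90.10) / 4.412 = 98.31/4.412 = 22.28 mg/L.
Travel time t = 33.7·1000 / 0.58 = 58100 s = 16.14 h.
9.3%/h lost → k = −ln(1 − 0.093) = 0.09761 h⁻¹.
After decay, C = 22.28 × e^(−kt) = 22.28 × 0.2069 = 4.610 mg/L.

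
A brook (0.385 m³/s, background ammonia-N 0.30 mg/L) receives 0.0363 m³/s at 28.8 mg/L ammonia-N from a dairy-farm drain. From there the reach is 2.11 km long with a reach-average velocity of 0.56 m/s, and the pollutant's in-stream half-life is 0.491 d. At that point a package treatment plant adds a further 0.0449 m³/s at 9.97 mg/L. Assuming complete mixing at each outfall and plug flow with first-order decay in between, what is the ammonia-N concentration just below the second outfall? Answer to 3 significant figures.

3.30 mg/L

Conservation of mass: C = (0.3850·0.3000 + 0.03630·28.80) / 0.4213 = 1.161/0.4213 = 2.756 mg/L; combined flow 0.4213 m³/s.
Travel time t = 2.11·1000 / 0.56 = 3768 s = 1.047 h.
Half-life 0.491 d → k = ln 2 / 0.491 = 1.412 d⁻¹.
Decay over the reach: 2.756·exp(−kt) = 2.756·0.9403 = 2.591 mg/L.
Second outfall: C = (0.4213·2.591 + 0.04490·9.970)/0.4662 = 3.302 mg/L.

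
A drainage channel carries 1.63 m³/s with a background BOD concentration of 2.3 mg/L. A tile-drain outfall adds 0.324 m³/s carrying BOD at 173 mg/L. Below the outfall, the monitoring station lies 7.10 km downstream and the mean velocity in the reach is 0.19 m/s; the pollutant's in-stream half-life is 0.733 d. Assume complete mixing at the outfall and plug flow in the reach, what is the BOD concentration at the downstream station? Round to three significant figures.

Mixed concentration C = ΣQC/ΣQ = (1.630·2.300 + 0.3240·173.0) / 1.954 = 59.80/1.954 = 30.60 mg/L.
Travel time t = 7.10·1000 / 0.19 = 37370 s = 10.38 h.
Half-life 0.733 d → k = ln 2 / 0.733 = 0.9456 d⁻¹.
First-order decay: C = 30.60·exp(−k·t) = 30.60·0.6643 = 20.33 mg/L.

20.3 mg/L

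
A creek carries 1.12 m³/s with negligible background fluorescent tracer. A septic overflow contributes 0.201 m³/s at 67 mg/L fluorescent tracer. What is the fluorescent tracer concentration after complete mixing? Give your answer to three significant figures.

Conservation of mass: C = (1.120·0 + 0.2010·67.00) / 1.321 = 13.47/1.321 = 10.19 mg/L.

10.2 mg/L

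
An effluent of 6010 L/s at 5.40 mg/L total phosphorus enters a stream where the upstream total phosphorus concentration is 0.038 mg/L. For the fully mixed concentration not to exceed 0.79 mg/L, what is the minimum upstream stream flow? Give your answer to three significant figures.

36800 L/s

Set C_mix = 0.79: (Q·0.03800 + 6010·5.400) / (Q + 6010) = 0.79
→ Q = 6010·(5.400 − 0.79)/(0.79 − 0.03800) = 36840 L/s.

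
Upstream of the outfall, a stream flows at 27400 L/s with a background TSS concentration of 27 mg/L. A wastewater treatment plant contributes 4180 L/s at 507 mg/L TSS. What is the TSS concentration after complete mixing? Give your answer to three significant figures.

Mass balance: C = (27400·27.00 + 4180·507.0) / 31580 = 2859000/31580 = 90.53 mg/L.

90.5 mg/L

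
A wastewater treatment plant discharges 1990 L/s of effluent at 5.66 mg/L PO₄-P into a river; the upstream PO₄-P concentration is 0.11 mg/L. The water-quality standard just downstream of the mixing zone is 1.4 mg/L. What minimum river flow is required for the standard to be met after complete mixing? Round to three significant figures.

6570 L/s

Set C_mix = 1.4: (Q·0.1100 + 1990·5.660) / (Q + 1990) = 1.4
→ Q = 1990·(5.660 − 1.4)/(1.4 − 0.1100) = 6572 L/s.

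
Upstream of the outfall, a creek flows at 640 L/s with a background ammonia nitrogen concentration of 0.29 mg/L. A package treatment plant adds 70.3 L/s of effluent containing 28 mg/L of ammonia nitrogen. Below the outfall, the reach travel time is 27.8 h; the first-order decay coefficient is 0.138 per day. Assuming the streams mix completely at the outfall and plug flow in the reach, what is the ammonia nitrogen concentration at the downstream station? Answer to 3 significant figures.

After mixing, C = (640.0·0.2900 + 70.30·28.00) / 710.3 = 2154/710.3 = 3.033 mg/L.
First-order decay: C = 3.033·exp(−k·t) = 3.033·0.8523 = 2.585 mg/L.

2.58 mg/L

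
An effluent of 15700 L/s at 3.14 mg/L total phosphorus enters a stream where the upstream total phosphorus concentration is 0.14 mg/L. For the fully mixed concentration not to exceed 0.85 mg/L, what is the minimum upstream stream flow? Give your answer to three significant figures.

50600 L/s

Set C_mix = 0.85: (Q·0.1400 + 15700·3.140) / (Q + 15700) = 0.85
→ Q = 15700·(3.140 − 0.85)/(0.85 − 0.1400) = 50640 L/s.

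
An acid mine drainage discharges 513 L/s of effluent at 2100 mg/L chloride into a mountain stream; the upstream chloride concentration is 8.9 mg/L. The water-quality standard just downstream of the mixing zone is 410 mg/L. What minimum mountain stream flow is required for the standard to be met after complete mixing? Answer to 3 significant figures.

Set C_mix = 410: (Q·8.900 + 513.0·2100) / (Q + 513.0) = 410
→ Q = 513.0·(2100 − 410)/(410 − 8.900) = 2161 L/s.

2160 L/s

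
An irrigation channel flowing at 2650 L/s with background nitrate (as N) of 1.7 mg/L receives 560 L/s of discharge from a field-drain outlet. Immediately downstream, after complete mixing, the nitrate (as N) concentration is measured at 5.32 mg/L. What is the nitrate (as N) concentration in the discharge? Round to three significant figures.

22.5 mg/L

Mass balance: 2650·1.700 + 560.0·Cₑ = 3210·5.320
→ Cₑ = (3210·5.320 − 2650·1.700) / 560.0 = 22.45 mg/L.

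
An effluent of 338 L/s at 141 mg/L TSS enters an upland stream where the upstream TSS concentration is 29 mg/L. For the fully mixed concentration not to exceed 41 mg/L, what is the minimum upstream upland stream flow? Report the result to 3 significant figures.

Set C_mix = 41: (Q·29.00 + 338.0·141.0) / (Q + 338.0) = 41
→ Q = 338.0·(141.0 − 41)/(41 − 29.00) = 2817 L/s.

2820 L/s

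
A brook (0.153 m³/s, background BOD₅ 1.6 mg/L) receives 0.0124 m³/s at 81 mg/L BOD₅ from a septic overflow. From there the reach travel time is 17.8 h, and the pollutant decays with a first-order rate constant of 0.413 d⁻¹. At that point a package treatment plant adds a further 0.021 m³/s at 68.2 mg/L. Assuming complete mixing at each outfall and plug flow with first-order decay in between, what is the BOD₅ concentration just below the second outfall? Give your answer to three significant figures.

Flow-weighted average: C = (0.1530·1.600 + 0.01240·81.00) / 0.1654 = 1.249/0.1654 = 7.553 mg/L; combined flow 0.1654 m³/s.
Decay over the reach: 7.553·exp(−kt) = 7.553·0.7362 = 5.560 mg/L.
At the second outfall, C = (0.1654·5.560 + 0.02100·68.20) / (0.1654 + 0.02100) = 12.62 mg/L.

12.6 mg/L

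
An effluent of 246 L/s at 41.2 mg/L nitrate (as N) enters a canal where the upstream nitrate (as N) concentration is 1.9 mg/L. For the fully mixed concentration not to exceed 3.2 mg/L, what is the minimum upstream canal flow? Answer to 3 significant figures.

7190 L/s

Set C_mix = 3.2: (Q·1.900 + 246.0·41.20) / (Q + 246.0) = 3.2
→ Q = 246.0·(41.20 − 3.2)/(3.2 − 1.900) = 7191 L/s.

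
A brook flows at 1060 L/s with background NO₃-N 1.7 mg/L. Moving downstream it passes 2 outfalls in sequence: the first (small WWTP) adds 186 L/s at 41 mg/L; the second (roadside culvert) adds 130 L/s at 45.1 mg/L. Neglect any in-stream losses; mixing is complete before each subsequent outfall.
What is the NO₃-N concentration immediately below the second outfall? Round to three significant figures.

Outfall 1: combined Q = 1246 L/s; C = (1060·1.700 + 186.0·41.00)/1246 = 7.567 mg/L.
Outfall 2: combined Q = 1376 L/s; C = (1246·7.567 + 130.0·45.10)/1376 = 11.11 mg/L.

11.1 mg/L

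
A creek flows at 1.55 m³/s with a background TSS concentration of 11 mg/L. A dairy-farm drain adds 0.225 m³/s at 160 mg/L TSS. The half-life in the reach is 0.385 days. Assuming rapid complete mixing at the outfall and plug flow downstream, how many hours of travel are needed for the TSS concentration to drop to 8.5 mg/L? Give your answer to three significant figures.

16.8 h

Flow-weighted average: C = (1.550·11.00 + 0.2250·160.0) / 1.775 = 53.05/1.775 = 29.89 mg/L.
Half-life 0.385 d → k = ln 2 / 0.385 = 1.800 d⁻¹.
29.89·exp(−k·t) = 8.5 → t = ln(29.89/8.5)/k = 60340 s = 16.76 h.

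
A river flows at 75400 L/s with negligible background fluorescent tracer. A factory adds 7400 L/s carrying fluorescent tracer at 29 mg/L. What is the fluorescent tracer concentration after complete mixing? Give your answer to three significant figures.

2.59 mg/L

Conservation of mass: C = (75400·0 + 7400·29.00) / 82800 = 214600/82800 = 2.592 mg/L.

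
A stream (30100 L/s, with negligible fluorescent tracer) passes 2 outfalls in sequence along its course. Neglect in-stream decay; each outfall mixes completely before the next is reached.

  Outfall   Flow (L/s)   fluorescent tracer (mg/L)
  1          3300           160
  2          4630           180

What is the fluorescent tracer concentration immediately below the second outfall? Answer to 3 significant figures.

After outfall 1: Q = 30100 + 3300 = 33400 L/s; C = (30100·0 + 3300·160.0)/33400 = 15.81 mg/L.
After outfall 2: Q = 33400 + 4630 = 38030 L/s; C = (33400·15.81 + 4630·180.0)/38030 = 35.80 mg/L.

35.8 mg/L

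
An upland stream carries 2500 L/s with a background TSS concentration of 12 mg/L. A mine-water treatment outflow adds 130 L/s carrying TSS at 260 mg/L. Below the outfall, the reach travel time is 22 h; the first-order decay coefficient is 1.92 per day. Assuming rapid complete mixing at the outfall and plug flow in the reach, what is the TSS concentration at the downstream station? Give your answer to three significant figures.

Flow-weighted average: C = (2500·12.00 + 130.0·260.0) / 2630 = 63800/2630 = 24.26 mg/L.
First-order decay: C = 24.26·exp(−k·t) = 24.26·0.1720 = 4.174 mg/L.

4.17 mg/L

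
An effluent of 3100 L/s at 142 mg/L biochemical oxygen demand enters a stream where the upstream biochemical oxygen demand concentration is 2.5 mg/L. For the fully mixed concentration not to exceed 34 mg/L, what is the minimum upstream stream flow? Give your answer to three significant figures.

Set C_mix = 34: (Q·2.500 + 3100·142.0) / (Q + 3100) = 34
→ Q = 3100·(142.0 − 34)/(34 − 2.500) = 10630 L/s.

10600 L/s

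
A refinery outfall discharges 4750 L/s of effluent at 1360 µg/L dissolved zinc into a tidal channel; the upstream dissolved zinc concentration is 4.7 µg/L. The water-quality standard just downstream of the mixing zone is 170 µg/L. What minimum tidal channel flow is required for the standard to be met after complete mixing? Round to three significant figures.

34200 L/s

Set C_mix = 170: (Q·4.700 + 4750·1360) / (Q + 4750) = 170
→ Q = 4750·(1360 − 170)/(170 − 4.700) = 34200 L/s.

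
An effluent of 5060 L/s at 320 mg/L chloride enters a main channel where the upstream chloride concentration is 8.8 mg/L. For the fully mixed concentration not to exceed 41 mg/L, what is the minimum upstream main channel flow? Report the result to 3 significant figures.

43800 L/s

Set C_mix = 41: (Q·8.800 + 5060·320.0) / (Q + 5060) = 41
→ Q = 5060·(320.0 − 41)/(41 − 8.800) = 43840 L/s.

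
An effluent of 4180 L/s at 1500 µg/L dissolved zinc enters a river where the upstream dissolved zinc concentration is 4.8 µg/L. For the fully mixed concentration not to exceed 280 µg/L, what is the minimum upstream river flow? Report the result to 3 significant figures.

Set C_mix = 280: (Q·4.800 + 4180·1500) / (Q + 4180) = 280
→ Q = 4180·(1500 − 280)/(280 − 4.800) = 18530 L/s.

18500 L/s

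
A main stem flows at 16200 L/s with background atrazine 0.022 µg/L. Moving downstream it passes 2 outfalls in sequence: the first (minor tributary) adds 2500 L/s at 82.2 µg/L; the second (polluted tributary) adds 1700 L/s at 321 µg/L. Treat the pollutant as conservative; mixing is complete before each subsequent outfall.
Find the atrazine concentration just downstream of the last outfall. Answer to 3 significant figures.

36.8 µg/L

Outfall 1: combined Q = 18700 L/s; C = (16200·0.02200 + 2500·82.20)/18700 = 11.01 µg/L.
Outfall 2: combined Q = 20400 L/s; C = (18700·11.01 + 1700·321.0)/20400 = 36.84 µg/L.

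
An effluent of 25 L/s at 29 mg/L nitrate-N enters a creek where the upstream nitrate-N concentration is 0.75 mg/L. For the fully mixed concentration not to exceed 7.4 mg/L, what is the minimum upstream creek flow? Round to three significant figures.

81.2 L/s

Set C_mix = 7.4: (Q·0.7500 + 25.00·29.00) / (Q + 25.00) = 7.4
→ Q = 25.00·(29.00 − 7.4)/(7.4 − 0.7500) = 81.20 L/s.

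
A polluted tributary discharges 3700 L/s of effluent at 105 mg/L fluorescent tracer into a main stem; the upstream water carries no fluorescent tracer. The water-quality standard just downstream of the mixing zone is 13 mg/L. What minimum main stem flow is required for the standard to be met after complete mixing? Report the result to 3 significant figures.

26200 L/s

Set C_mix = 13: (Q·0 + 3700·105.0) / (Q + 3700) = 13
→ Q = 3700·(105.0 − 13)/(13 − 0) = 26180 L/s.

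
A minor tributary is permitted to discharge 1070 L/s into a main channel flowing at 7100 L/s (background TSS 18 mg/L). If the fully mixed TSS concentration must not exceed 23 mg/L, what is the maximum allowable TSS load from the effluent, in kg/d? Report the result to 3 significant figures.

Mass balance at the limit: 7100·18.00 + 1070·Cₑ = 8170·23 → Cₑ = 56.18 mg/L.
1070 L/s = 1.070 m³/s. Load = 1.070 m³/s × 56.18 g/m³ × 86 400 s/d = 5194 kg/d.

5190 kg/d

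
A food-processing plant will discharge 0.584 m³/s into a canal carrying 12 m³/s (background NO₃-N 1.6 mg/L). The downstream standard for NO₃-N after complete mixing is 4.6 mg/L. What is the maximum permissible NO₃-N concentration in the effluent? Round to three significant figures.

At the limit, (Qr·Cr + Qe·Cₑ)/(Qr + Qe) = 4.6:
Cₑ = (12.58·4.6 − 12.00·1.600) / 0.5840 = 66.24 mg/L.

66.2 mg/L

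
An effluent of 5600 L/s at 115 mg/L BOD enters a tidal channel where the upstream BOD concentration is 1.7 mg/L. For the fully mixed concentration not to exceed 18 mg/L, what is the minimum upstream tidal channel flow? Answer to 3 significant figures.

33300 L/s

Set C_mix = 18: (Q·1.700 + 5600·115.0) / (Q + 5600) = 18
→ Q = 5600·(115.0 − 18)/(18 − 1.700) = 33330 L/s.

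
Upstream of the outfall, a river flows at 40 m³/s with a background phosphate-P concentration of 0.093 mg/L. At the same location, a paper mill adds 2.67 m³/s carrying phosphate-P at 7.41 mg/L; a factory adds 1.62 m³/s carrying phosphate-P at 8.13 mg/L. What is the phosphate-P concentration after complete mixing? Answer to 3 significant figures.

0.828 mg/L

Flow-weighted average: C = (40.00·0.09300 + 2.670·7.410 + 1.620·8.130) / 44.29 = 36.68/44.29 = 0.8281 mg/L.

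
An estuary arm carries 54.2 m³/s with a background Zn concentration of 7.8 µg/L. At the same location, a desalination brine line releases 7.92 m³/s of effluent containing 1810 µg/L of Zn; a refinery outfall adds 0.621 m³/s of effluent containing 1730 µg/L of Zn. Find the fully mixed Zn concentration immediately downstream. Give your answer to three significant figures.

252 µg/L

Conservation of mass: C = (54.20·7.800 + 7.920·1810 + 0.6210·1730) / 62.74 = 15830/62.74 = 252.3 µg/L.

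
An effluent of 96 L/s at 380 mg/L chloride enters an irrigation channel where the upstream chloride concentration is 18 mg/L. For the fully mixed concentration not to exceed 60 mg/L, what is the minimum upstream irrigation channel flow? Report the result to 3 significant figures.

731 L/s

Set C_mix = 60: (Q·18.00 + 96.00·380.0) / (Q + 96.00) = 60
→ Q = 96.00·(380.0 − 60)/(60 − 18.00) = 731.4 L/s.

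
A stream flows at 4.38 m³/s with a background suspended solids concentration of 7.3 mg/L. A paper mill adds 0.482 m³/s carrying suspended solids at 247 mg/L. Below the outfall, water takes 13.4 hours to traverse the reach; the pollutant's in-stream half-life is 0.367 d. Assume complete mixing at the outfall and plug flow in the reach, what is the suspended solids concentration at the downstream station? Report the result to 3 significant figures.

Flow-weighted average: C = (4.380·7.300 + 0.4820·247.0) / 4.862 = 151.0/4.862 = 31.06 mg/L.
Half-life 0.367 d → k = ln 2 / 0.367 = 1.889 d⁻¹.
After decay, C = 31.06 × e^(−kt) = 31.06 × 0.3484 = 10.82 mg/L.

10.8 mg/L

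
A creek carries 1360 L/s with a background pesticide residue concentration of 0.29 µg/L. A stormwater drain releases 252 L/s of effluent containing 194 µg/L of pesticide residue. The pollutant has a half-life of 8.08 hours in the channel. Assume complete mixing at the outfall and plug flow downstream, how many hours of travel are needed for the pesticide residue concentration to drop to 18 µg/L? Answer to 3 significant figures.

6.17 h

After mixing, C = (1360·0.2900 + 252.0·194.0) / 1612 = 49280/1612 = 30.57 µg/L.
Half-life 8.08 h → k = ln 2 / 8.08 = 0.08579 h⁻¹ = 2.059 d⁻¹.
30.57·exp(−k·t) = 18 → t = ln(30.57/18)/k = 22230 s = 6.175 h.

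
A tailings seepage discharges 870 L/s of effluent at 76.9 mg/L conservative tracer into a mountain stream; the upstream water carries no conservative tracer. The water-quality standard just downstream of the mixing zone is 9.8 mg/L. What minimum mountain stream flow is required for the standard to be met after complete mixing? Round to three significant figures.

5960 L/s

Set C_mix = 9.8: (Q·0 + 870.0·76.90) / (Q + 870.0) = 9.8
→ Q = 870.0·(76.90 − 9.8)/(9.8 − 0) = 5957 L/s.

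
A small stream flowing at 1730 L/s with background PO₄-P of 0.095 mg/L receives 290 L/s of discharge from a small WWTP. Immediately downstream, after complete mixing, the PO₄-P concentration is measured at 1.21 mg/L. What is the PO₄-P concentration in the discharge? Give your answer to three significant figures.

Mass balance: 1730·0.09500 + 290.0·Cₑ = 2020·1.210
→ Cₑ = (2020·1.210 − 1730·0.09500) / 290.0 = 7.862 mg/L.

7.86 mg/L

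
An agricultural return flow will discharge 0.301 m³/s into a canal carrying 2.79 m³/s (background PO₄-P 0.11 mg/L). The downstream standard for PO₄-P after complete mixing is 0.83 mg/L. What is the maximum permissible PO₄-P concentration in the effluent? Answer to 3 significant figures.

At the limit, (Qr·Cr + Qe·Cₑ)/(Qr + Qe) = 0.83:
Cₑ = (3.091·0.83 − 2.790·0.1100) / 0.3010 = 7.504 mg/L.

7.50 mg/L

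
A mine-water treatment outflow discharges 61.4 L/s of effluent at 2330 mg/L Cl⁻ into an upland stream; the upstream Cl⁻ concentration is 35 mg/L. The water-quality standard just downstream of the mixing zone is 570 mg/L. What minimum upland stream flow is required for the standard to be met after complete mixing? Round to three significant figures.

Set C_mix = 570: (Q·35.00 + 61.40·2330) / (Q + 61.40) = 570
→ Q = 61.40·(2330 − 570)/(570 − 35.00) = 202.0 L/s.

202 L/s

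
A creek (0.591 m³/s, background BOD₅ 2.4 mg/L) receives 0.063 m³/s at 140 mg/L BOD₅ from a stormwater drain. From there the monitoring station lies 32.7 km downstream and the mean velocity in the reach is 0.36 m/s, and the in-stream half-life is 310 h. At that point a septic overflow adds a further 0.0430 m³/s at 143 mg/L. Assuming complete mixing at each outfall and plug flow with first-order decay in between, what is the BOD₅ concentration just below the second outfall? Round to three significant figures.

Flow-weighted average: C = (0.5910·2.400 + 0.06300·140.0) / 0.6540 = 10.24/0.6540 = 15.66 mg/L; combined flow 0.6540 m³/s.
Travel time t = 32.7·1000 / 0.36 = 90830 s = 25.23 h.
Half-life 310 h → k = ln 2 / 310 = 0.002236 h⁻¹ = 0.05366 d⁻¹.
After decay, C = 15.66 × e^(−kt) = 15.66 × 0.9451 = 14.80 mg/L.
At the second outfall, C = (0.6540·14.80 + 0.04300·143.0) / (0.6540 + 0.04300) = 22.71 mg/L.

22.7 mg/L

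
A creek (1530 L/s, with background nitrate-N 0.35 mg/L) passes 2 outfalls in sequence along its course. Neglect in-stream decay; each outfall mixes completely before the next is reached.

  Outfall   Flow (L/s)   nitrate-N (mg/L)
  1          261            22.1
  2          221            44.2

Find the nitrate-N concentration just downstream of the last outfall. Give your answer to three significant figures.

7.99 mg/L

After outfall 1: Q = 1530 + 261.0 = 1791 L/s; C = (1530·0.3500 + 261.0·22.10)/1791 = 3.520 mg/L.
After outfall 2: Q = 1791 + 221.0 = 2012 L/s; C = (1791·3.520 + 221.0·44.20)/2012 = 7.988 mg/L.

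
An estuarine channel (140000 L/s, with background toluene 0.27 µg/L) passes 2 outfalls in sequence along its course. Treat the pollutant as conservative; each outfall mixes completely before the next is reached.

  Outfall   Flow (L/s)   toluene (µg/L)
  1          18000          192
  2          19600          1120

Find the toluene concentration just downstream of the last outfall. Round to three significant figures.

After outfall 1: Q = 140000 + 18000 = 158000 L/s; C = (140000·0.2700 + 18000·192.0)/158000 = 22.11 µg/L.
After outfall 2: Q = 158000 + 19600 = 177600 L/s; C = (158000·22.11 + 19600·1120)/177600 = 143.3 µg/L.

143 µg/L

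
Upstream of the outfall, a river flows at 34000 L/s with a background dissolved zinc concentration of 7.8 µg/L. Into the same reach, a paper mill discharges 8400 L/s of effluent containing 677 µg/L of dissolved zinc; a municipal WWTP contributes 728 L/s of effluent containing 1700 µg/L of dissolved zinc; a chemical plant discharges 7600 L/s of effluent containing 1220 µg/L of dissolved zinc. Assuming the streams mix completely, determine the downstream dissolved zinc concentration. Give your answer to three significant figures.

325 µg/L

Flow-weighted average: C = (34000·7.800 + 8400·677.0 + 728.0·1700 + 7600·1220) / 50730 = 16460000/50730 = 324.5 µg/L.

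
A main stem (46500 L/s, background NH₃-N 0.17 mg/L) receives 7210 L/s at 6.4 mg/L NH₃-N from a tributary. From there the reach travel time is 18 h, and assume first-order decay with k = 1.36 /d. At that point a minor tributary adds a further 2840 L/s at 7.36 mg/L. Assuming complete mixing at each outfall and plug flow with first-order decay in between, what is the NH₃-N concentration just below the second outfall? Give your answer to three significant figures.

Mass balance: C = (46500·0.1700 + 7210·6.400) / 53710 = 54050/53710 = 1.006 mg/L; combined flow 53710 L/s.
Decay over the reach: 1.006·exp(−kt) = 1.006·0.3606 = 0.3629 mg/L.
Second outfall: C = (53710·0.3629 + 2840·7.360)/56550 = 0.7143 mg/L.

0.714 mg/L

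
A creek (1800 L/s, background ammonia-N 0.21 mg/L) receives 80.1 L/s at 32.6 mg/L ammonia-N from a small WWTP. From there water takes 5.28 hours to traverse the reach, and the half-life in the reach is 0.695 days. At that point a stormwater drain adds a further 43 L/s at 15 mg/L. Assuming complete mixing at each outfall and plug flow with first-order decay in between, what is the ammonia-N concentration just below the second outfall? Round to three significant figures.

Mass balance: C = (1800·0.2100 + 80.10·32.60) / 1880 = 2989/1880 = 1.590 mg/L; combined flow 1880 L/s.
Half-life 0.695 d → k = ln 2 / 0.695 = 0.9973 d⁻¹.
After decay, C = 1.590 × e^(−kt) = 1.590 × 0.8030 = 1.277 mg/L.
Second outfall: C = (1880·1.277 + 43.00·15.00)/1923 = 1.584 mg/L.

1.58 mg/L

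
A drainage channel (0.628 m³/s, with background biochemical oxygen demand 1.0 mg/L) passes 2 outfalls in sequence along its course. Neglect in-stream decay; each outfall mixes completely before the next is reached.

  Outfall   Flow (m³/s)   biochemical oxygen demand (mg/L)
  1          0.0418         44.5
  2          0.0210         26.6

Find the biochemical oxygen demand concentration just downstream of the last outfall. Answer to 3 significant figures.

Outfall 1: combined Q = 0.6698 m³/s; C = (0.6280·1.000 + 0.04180·44.50)/0.6698 = 3.715 mg/L.
Outfall 2: combined Q = 0.6908 m³/s; C = (0.6698·3.715 + 0.02100·26.60)/0.6908 = 4.410 mg/L.

4.41 mg/L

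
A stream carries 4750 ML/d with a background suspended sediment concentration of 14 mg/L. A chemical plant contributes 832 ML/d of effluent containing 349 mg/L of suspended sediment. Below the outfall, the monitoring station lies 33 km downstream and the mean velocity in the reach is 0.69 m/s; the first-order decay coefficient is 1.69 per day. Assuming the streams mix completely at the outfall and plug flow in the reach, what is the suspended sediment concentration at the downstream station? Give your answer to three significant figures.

Conservation of mass: C = (4750·14.00 + 832.0·349.0) / 5582 = 356900/5582 = 63.93 mg/L.
Travel time t = 33·1000 / 0.69 = 47830 s = 13.29 h.
Applying C = C₀e^(−kt): 63.93 × 0.3924 = 25.09 mg/L.

25.1 mg/L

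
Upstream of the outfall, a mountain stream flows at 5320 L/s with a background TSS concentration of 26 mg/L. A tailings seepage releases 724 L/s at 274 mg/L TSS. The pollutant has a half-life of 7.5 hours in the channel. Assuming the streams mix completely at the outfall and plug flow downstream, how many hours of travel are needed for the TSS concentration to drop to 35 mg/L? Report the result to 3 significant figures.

5.03 h

Mixed concentration C = ΣQC/ΣQ = (5320·26.00 + 724.0·274.0) / 6044 = 336700/6044 = 55.71 mg/L.
Half-life 7.5 h → k = ln 2 / 7.5 = 0.09242 h⁻¹ = 2.218 d⁻¹.
55.71·exp(−k·t) = 35 → t = ln(55.71/35)/k = 18100 s = 5.029 h.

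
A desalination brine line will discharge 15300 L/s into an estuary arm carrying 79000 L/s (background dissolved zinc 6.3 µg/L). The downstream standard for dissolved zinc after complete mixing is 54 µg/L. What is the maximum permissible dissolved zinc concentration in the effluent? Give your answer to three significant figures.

At the limit, (Qr·Cr + Qe·Cₑ)/(Qr + Qe) = 54:
Cₑ = (94300·54 − 79000·6.300) / 15300 = 300.3 µg/L.

300 µg/L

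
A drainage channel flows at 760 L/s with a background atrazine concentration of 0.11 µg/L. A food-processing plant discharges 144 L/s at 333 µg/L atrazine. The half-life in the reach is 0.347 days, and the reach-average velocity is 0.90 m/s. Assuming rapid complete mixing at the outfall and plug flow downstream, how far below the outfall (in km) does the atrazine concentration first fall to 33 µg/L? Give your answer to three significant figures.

18.5 km

After mixing, C = (760.0·0.1100 + 144.0·333.0) / 904.0 = 48040/904.0 = 53.14 µg/L.
Half-life 0.347 d → k = ln 2 / 0.347 = 1.998 d⁻¹.
Set 53.14·exp(−k·t) = 33 → t = ln(53.14/33)/k = 20600 s = 5.723 h.
Distance = v·t = 0.90·20600 = 18540 m = 18.54 km.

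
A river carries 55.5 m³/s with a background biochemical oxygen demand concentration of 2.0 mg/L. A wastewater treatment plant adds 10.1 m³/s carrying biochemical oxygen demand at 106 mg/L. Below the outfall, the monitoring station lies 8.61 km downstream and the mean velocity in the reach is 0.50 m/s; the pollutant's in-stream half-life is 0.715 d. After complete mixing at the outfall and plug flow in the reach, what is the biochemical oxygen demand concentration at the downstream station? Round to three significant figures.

14.8 mg/L

Flow-weighted average: C = (55.50·2.000 + 10.10·106.0) / 65.60 = 1182/65.60 = 18.01 mg/L.
Travel time t = 8.61·1000 / 0.50 = 17220 s = 4.783 h.
Half-life 0.715 d → k = ln 2 / 0.715 = 0.9694 d⁻¹.
Decay over the reach: 18.01·exp(−kt) = 18.01·0.8243 = 14.85 mg/L.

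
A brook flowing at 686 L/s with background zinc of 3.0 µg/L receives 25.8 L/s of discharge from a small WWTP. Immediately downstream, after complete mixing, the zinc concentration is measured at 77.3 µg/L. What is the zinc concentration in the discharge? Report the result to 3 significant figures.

2050 µg/L

Mass balance: 686.0·3.000 + 25.80·Cₑ = 711.8·77.30
→ Cₑ = (711.8·77.30 − 686.0·3.000) / 25.80 = 2053 µg/L.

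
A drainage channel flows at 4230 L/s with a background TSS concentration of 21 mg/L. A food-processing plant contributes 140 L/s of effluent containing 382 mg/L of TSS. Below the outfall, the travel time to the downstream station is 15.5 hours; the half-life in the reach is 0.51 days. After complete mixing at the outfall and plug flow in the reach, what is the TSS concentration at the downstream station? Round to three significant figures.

Conservation of mass: C = (4230·21.00 + 140.0·382.0) / 4370 = 142300/4370 = 32.57 mg/L.
Half-life 0.51 d → k = ln 2 / 0.51 = 1.359 d⁻¹.
First-order decay: C = 32.57·exp(−k·t) = 32.57·0.4157 = 13.54 mg/L.

13.5 mg/L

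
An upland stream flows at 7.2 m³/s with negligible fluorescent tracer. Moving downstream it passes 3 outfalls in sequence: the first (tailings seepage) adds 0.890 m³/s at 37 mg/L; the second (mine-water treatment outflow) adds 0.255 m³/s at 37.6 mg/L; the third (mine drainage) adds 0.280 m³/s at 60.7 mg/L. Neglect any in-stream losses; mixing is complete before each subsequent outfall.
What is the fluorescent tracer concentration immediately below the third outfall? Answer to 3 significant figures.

Below outfall 1: Q → 8.090 m³/s, C = (7.200·0 + 0.8900·37.00)/8.090 = 4.070 mg/L.
Below outfall 2: Q → 8.345 m³/s, C = (8.090·4.070 + 0.2550·37.60)/8.345 = 5.095 mg/L.
Below outfall 3: Q → 8.625 m³/s, C = (8.345·5.095 + 0.2800·60.70)/8.625 = 6.900 mg/L.

6.90 mg/L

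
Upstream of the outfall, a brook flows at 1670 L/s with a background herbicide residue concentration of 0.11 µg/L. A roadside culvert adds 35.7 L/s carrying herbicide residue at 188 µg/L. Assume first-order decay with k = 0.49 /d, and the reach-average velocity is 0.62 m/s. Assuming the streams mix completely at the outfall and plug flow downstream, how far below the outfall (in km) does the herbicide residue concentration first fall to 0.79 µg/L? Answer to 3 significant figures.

Conservation of mass: C = (1670·0.1100 + 35.70·188.0) / 1706 = 6895/1706 = 4.043 µg/L.
Set 4.043·exp(−k·t) = 0.79 → t = ln(4.043/0.79)/k = 287900 s = 79.96 h.
Distance = v·t = 0.62·287900 = 178500 m = 178.5 km.

178 km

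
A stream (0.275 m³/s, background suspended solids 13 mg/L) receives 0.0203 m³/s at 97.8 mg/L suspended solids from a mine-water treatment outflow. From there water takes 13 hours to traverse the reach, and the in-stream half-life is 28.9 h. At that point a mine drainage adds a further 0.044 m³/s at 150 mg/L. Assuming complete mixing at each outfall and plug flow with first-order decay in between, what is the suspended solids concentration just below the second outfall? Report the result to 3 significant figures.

Mixed concentration C = ΣQC/ΣQ = (0.2750·13.00 + 0.02030·97.80) / 0.2953 = 5.560/0.2953 = 18.83 mg/L; combined flow 0.2953 m³/s.
Half-life 28.9 h → k = ln 2 / 28.9 = 0.02398 h⁻¹ = 0.5756 d⁻¹.
Decay over the reach: 18.83·exp(−kt) = 18.83·0.7321 = 13.79 mg/L.
Second outfall: C = (0.2953·13.79 + 0.04400·150.0)/0.3393 = 31.45 mg/L.

31.4 mg/L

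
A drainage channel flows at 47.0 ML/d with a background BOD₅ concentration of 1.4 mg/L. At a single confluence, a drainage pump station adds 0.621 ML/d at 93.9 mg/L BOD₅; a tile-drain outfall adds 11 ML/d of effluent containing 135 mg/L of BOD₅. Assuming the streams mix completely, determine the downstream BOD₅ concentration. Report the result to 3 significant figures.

Flow-weighted average: C = (47.00·1.400 + 0.6210·93.90 + 11.00·135.0) / 58.62 = 1609/58.62 = 27.45 mg/L.

27.4 mg/L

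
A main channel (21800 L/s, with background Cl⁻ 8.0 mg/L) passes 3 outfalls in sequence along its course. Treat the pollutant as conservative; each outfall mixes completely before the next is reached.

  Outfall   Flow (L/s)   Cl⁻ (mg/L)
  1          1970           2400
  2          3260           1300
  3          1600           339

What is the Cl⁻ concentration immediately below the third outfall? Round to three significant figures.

338 mg/L

Outfall 1: combined Q = 23770 L/s; C = (21800·8.000 + 1970·2400)/23770 = 206.2 mg/L.
Outfall 2: combined Q = 27030 L/s; C = (23770·206.2 + 3260·1300)/27030 = 338.2 mg/L.
Outfall 3: combined Q = 28630 L/s; C = (27030·338.2 + 1600·339.0)/28630 = 338.2 mg/L.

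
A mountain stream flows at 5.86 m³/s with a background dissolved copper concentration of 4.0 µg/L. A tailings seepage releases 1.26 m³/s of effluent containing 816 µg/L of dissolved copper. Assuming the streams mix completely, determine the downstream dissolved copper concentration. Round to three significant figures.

148 µg/L

After mixing, C = (5.860·4.000 + 1.260·816.0) / 7.120 = 1052/7.120 = 147.7 µg/L.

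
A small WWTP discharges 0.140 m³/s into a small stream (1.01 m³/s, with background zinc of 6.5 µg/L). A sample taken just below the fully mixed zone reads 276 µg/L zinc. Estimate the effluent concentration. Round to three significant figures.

Mass balance: 1.010·6.500 + 0.1400·Cₑ = 1.150·276.0
→ Cₑ = (1.150·276.0 − 1.010·6.500) / 0.1400 = 2220 µg/L.

2220 µg/L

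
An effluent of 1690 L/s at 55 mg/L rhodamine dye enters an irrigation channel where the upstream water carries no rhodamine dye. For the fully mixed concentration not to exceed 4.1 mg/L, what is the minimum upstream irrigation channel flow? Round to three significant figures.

Set C_mix = 4.1: (Q·0 + 1690·55.00) / (Q + 1690) = 4.1
→ Q = 1690·(55.00 − 4.1)/(4.1 − 0) = 20980 L/s.

21000 L/s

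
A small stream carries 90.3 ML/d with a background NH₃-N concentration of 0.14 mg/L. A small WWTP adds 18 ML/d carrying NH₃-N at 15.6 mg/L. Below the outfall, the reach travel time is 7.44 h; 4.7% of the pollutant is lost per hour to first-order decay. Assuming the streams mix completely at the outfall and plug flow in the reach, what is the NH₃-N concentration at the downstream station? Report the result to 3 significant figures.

Conservation of mass: C = (90.30·0.1400 + 18.00·15.60) / 108.3 = 293.4/108.3 = 2.710 mg/L.
4.7%/h lost → k = −ln(1 − 0.047) = 0.04814 h⁻¹.
Applying C = C₀e^(−kt): 2.710 × 0.6990 = 1.894 mg/L.

1.89 mg/L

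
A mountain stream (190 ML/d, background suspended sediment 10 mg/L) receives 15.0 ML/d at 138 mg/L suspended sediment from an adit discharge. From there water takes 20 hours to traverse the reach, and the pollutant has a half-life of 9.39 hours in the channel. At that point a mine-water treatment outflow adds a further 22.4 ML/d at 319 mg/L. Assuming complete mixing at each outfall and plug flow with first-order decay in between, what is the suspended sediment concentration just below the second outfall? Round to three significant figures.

35.4 mg/L

Mass balance: C = (190.0·10.00 + 15.00·138.0) / 205.0 = 3970/205.0 = 19.37 mg/L; combined flow 205.0 ML/d.
Half-life 9.39 h → k = ln 2 / 9.39 = 0.07382 h⁻¹ = 1.772 d⁻¹.
Applying C = C₀e^(−kt): 19.37 × 0.2285 = 4.425 mg/L.
At the second outfall, C = (205.0·4.425 + 22.40·319.0) / (205.0 + 22.40) = 35.41 mg/L.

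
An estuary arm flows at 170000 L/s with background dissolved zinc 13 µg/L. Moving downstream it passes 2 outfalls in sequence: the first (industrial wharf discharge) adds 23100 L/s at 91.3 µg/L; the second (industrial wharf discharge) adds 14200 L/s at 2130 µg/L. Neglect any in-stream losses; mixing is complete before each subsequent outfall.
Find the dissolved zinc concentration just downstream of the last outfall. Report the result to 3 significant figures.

Outfall 1: combined Q = 193100 L/s; C = (170000·13.00 + 23100·91.30)/193100 = 22.37 µg/L.
Outfall 2: combined Q = 207300 L/s; C = (193100·22.37 + 14200·2130)/207300 = 166.7 µg/L.

167 µg/L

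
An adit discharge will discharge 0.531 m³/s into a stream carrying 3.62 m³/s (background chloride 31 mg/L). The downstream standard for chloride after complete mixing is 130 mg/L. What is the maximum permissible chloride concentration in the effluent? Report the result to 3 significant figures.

At the limit, (Qr·Cr + Qe·Cₑ)/(Qr + Qe) = 130:
Cₑ = (4.151·130 − 3.620·31.00) / 0.5310 = 804.9 mg/L.

805 mg/L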